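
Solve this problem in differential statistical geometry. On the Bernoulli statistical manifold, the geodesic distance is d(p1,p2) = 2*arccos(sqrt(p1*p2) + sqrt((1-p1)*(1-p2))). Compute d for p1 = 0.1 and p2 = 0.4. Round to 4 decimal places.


Geodesic distance on Bernoulli manifold:
d(p1,p2) = 2*arccos(sqrt(p1*p2) + sqrt((1-p1)*(1-p2))).
sqrt(p1*p2) = sqrt(0.1*0.4) = 0.2.
sqrt((1-p1)*(1-p2)) = sqrt(0.9*0.6) = 0.734847.
arg = 0.2 + 0.734847 = 0.934847.
d = 2*arccos(0.934847) = 0.7259

0.7259


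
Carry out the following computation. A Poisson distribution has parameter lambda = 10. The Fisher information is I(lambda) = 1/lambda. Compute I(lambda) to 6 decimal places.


Fisher information for Poisson: I(lambda) = 1/lambda.
lambda = 10.
I(lambda) = 1/10 = 0.100000

0.100000


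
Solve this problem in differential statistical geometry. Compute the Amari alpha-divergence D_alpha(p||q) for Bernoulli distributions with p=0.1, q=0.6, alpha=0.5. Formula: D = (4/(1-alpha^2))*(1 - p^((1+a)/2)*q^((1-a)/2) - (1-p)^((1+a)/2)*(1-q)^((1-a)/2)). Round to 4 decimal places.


Amari alpha-divergence:
D = (4/(1-alpha^2))*(1 - p^((1+a)/2)*q^((1-a)/2) - (1-p)^((1+a)/2)*(1-q)^((1-a)/2)).
alpha = 0.5, p = 0.1, q = 0.6.
e1 = (1+alpha)/2 = 0.75, e2 = (1-alpha)/2 = 0.25.
t1 = p^e1 * q^e2 = 0.1^0.75 * 0.6^0.25 = 0.156508.
t2 = (1-p)^e1 * (1-q)^e2 = 0.9^0.75 * 0.4^0.25 = 0.734847.
4/(1-alpha^2) = 5.333333.
D = 5.333333*(1 - 0.156508 - 0.734847) = 0.5794

0.5794


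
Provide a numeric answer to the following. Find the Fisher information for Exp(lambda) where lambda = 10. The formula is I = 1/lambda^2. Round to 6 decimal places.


Fisher information for exponential: I(lambda) = 1/lambda^2.
lambda = 10, lambda^2 = 100.
I = 1/100 = 0.010000

0.010000


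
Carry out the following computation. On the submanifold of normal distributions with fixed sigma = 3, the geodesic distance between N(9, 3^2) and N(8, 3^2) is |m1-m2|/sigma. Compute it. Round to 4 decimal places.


On the fixed-variance normal subfamily, geodesic distance = |m1-m2|/sigma.
|9 - 8| = 1.
sigma = 3.
d = 1/3 = 0.3333

0.3333


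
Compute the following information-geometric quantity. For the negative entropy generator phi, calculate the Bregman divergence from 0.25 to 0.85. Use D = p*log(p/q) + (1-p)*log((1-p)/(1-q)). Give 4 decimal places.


Bregman divergence with negative entropy generator:
D = p*log(p/q) + (1-p)*log((1-p)/(1-q)).
p = 0.25, q = 0.85.
p*log(p/q) = 0.25*log(0.25/0.85) = -0.305944.
(1-p)*log((1-p)/(1-q)) = 0.75*log(0.75/0.15) = 1.207078.
D = -0.305944 + 1.207078 = 0.9011

0.9011


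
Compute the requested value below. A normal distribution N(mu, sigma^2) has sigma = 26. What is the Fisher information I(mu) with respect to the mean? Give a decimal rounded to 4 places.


The Fisher information for the mean of a normal distribution is I(mu) = 1/sigma^2.
sigma = 26, so sigma^2 = 676.
I(mu) = 1/676 = 0.0015

0.0015


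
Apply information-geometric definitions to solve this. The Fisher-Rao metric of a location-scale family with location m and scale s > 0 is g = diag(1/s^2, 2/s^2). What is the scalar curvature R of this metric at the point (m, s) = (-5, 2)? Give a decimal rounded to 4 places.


The metric has the form g = (A dm^2 + B ds^2)/s^2 with A = 1, B = 2.
Substitute u = sqrt(A/B)*m: g = B*(du^2 + ds^2)/s^2, i.e. B times the
Poincare upper half-plane metric, which has constant Gaussian curvature -1.
Scaling a 2D metric by a constant c divides the Gaussian curvature by c,
so K = -1/B = -1/(2) = -0.5000 everywhere (the point (m, s) = (-5, 2) is irrelevant:
the curvature is constant).
Scalar curvature in dimension 2: R = 2K = -2/(2) = -1.0000.

-1.0000


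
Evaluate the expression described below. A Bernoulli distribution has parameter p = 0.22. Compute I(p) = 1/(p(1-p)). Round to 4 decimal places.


For Bernoulli(p), Fisher information is I(p) = 1/(p*(1-p)).
p = 0.22, 1-p = 0.78.
p*(1-p) = 0.1716.
I(p) = 1/0.1716 = 5.8275

5.8275


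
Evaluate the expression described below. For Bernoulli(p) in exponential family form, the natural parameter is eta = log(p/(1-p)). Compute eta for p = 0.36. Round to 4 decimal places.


Natural parameter for Bernoulli: eta = log(p/(1-p)).
p = 0.36, 1-p = 0.64.
p/(1-p) = 0.5625.
eta = log(0.5625) = -0.5754

-0.5754


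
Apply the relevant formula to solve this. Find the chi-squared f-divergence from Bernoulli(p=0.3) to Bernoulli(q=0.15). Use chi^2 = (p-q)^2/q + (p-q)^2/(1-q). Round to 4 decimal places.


Chi-squared divergence between Bernoulli distributions:
chi^2 = (p-q)^2/q + (p-q)^2/(1-q).
p = 0.3, q = 0.15, p-q = 0.15.
(p-q)^2 = 0.0225.
term1 = 0.0225/0.15 = 0.15.
term2 = 0.0225/0.85 = 0.026471.
chi^2 = 0.15 + 0.026471 = 0.1765

0.1765


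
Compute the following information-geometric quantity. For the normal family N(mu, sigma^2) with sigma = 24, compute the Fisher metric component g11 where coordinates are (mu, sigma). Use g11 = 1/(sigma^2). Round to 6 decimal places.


For the 2-parameter normal family, the Fisher metric has:
  g11 = 1/sigma^2, g22 = 2/sigma^2.
sigma = 24, sigma^2 = 576.
g11 = 0.001736

0.001736


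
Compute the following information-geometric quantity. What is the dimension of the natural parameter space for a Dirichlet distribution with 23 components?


Exponential family dimension calculation:
Dirichlet with 23 components has 23 natural parameters.

23


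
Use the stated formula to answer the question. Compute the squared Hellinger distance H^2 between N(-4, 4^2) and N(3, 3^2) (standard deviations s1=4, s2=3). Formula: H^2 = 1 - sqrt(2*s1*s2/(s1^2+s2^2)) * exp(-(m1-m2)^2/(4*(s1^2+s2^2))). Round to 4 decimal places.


Squared Hellinger distance for Gaussians:
H^2 = 1 - sqrt(2*s1*s2/(s1^2+s2^2)) * exp(-(m1-m2)^2/(4*(s1^2+s2^2))).
s1^2 = 16, s2^2 = 9, s1^2+s2^2 = 25.
sqrt(2*4*3/(25)) = 0.979796.
(m1-m2)^2 = (-7)^2 = 49.
exp(-49/(4*25)) = exp(-0.49) = 0.612626.
H^2 = 1 - 0.979796*0.612626 = 0.3998

0.3998


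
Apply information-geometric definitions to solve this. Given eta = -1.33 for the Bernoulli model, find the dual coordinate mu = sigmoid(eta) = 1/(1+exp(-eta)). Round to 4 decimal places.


Dual coordinate (expectation parameter) for Bernoulli:
mu = 1/(1+exp(-eta)).
eta = -1.33.
exp(-eta) = exp(1.33) = 3.781043.
mu = 1/(1+3.781043) = 0.2092

0.2092


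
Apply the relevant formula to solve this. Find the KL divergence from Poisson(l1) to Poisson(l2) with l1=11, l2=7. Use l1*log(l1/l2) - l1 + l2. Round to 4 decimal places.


KL divergence for Poisson:
KL = l1*log(l1/l2) - l1 + l2.
l1 = 11, l2 = 7.
log(11/7) = 0.451985.
l1*log(l1/l2) = 11 * 0.451985 = 4.971836.
KL = 4.971836 - 11 + 7 = 0.9718

0.9718


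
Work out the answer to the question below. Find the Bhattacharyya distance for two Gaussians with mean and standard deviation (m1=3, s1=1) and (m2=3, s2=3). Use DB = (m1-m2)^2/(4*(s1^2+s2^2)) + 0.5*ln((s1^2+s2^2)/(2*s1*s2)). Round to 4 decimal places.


Bhattacharyya distance between two Gaussians:
DB = (m1-m2)^2/(4*(s1^2+s2^2)) + (1/2)*ln((s1^2+s2^2)/(2*s1*s2)).
(m1-m2)^2 = (0)^2 = 0.
s1^2+s2^2 = 1 + 9 = 10.
term1 = 0/40 = 0.0.
term2 = 0.5*ln(10/6.0) = 0.255413.
DB = 0.0 + 0.255413 = 0.2554

0.2554


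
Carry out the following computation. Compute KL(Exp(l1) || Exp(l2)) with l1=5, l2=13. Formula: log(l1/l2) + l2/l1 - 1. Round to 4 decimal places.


KL divergence for exponential family:
KL = log(l1/l2) + l2/l1 - 1.
log(5/13) = -0.955511.
13/5 = 2.6.
KL = -0.955511 + 2.6 - 1 = 0.6445

0.6445


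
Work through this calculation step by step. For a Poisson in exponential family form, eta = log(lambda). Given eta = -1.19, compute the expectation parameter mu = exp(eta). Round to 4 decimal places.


Expectation parameter for Poisson exponential family:
mu = exp(eta).
eta = -1.19.
mu = exp(-1.19) = 0.3042

0.3042


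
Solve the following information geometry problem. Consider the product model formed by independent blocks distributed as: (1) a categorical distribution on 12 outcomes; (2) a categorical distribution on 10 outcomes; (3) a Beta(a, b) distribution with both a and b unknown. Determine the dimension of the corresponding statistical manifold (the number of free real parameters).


The dimension of a statistical manifold equals the number of free
(independent) real parameters of the model. For a product of independent
blocks the parameter counts add.
- categorical on 12 outcomes (probabilities sum to 1): 12-1 = 11.
- categorical on 10 outcomes (probabilities sum to 1): 10-1 = 9.
- Beta (a, b): 2.
Total = 11 + 9 + 2 = 22.
Dimension = 22

22


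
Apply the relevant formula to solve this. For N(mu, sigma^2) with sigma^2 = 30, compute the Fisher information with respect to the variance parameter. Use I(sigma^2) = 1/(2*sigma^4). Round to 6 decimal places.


Fisher information for variance: I(sigma^2) = 1/(2*sigma^4).
sigma^2 = 30, so sigma^4 = 900.
I = 1/(2*900) = 1/1800 = 0.000556

0.000556


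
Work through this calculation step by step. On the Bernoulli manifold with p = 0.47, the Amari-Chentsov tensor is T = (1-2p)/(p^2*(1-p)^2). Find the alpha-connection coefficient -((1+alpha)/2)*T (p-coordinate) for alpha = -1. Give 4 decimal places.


Skewness (Amari-Chentsov) tensor: T = (1-2p)/(p^2*(1-p)^2).
p = 0.47, 1-2p = 0.06, p^2 = 0.2209, (1-p)^2 = 0.2809.
T = 0.06/(0.2209 * 0.2809) = 0.96695.
In the p-coordinate, Gamma^(alpha) = Gamma^(0) - (alpha/2)*T with Gamma^(0) = (1/2)*g'(p) = -T/2,
so Gamma^(alpha) = -((1+alpha)/2)*T.
alpha = -1, -(1+alpha)/2 = 0.0.
Gamma = 0.0 * 0.96695 = 0.0000

0.0000


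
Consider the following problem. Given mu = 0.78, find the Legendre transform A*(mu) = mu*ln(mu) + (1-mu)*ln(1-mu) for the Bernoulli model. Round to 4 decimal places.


Legendre transform for Bernoulli:
A*(mu) = mu*log(mu) + (1-mu)*log(1-mu).
mu = 0.78, 1-mu = 0.22.
mu*log(mu) = 0.78*log(0.78) = -0.1938.
(1-mu)*log(1-mu) = 0.22*log(0.22) = -0.333108.
A* = -0.1938 + -0.333108 = -0.5269

-0.5269


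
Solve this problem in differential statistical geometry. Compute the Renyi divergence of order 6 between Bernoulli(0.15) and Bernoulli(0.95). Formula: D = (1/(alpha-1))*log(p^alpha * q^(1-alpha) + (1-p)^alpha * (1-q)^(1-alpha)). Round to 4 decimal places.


Renyi divergence of order alpha between Bernoulli distributions:
D = (1/(alpha-1))*log(p^alpha * q^(1-alpha) + (1-p)^alpha * (1-q)^(1-alpha)).
alpha = 6, p = 0.15, q = 0.95.
p^alpha * q^(1-alpha) = 0.15^6 * 0.95^-5 = 1.5e-05.
(1-p)^alpha * (1-q)^(1-alpha) = 0.85^6 * 0.05^-5 = 1206878.45.
sum = 1.5e-05 + 1206878.45 = 1206878.450015.
D = (1/5)*log(1206878.450015) = 2.8007

2.8007


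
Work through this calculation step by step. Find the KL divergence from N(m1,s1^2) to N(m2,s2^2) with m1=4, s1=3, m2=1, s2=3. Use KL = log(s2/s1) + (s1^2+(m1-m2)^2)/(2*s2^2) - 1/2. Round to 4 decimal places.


KL divergence between normal distributions:
KL = log(s2/s1) + (s1^2 + (m1-m2)^2)/(2*s2^2) - 1/2.
log(3/3) = 0.0.
(3^2 + (4-1)^2)/(2*3^2) = (9 + 9)/18 = 1.0.
KL = 0.0 + 1.0 - 0.5 = 0.5000

0.5000


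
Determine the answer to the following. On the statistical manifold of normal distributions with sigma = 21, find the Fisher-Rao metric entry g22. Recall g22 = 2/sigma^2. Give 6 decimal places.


For the 2-parameter normal family, the Fisher metric has:
  g11 = 1/sigma^2, g22 = 2/sigma^2.
sigma = 21, sigma^2 = 441.
g22 = 0.004535

0.004535


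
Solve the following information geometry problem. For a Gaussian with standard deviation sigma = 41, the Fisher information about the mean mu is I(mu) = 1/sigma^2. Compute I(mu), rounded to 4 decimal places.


The Fisher information for the mean of a normal distribution is I(mu) = 1/sigma^2.
sigma = 41, so sigma^2 = 1681.
I(mu) = 1/1681 = 0.0006

0.0006


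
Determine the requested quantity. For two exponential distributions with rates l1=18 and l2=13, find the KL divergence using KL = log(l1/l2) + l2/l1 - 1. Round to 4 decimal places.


KL divergence for exponential family:
KL = log(l1/l2) + l2/l1 - 1.
log(18/13) = 0.325422.
13/18 = 0.722222.
KL = 0.325422 + 0.722222 - 1 = 0.0476

0.0476


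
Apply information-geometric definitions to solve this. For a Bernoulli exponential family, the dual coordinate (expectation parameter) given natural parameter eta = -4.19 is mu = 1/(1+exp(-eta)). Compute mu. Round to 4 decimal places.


Dual coordinate (expectation parameter) for Bernoulli:
mu = 1/(1+exp(-eta)).
eta = -4.19.
exp(-eta) = exp(4.19) = 66.022791.
mu = 1/(1+66.022791) = 0.0149

0.0149


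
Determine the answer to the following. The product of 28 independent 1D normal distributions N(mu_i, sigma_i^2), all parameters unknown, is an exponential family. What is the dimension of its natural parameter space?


Exponential family dimension calculation:
Each univariate normal has two natural parameters (mu/sigma^2 and -1/(2 sigma^2)).
With 28 independent components, dim = 2 * 28 = 56.

56


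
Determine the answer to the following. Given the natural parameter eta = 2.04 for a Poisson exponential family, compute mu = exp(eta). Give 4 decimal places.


Expectation parameter for Poisson exponential family:
mu = exp(eta).
eta = 2.04.
mu = exp(2.04) = 7.6906

7.6906


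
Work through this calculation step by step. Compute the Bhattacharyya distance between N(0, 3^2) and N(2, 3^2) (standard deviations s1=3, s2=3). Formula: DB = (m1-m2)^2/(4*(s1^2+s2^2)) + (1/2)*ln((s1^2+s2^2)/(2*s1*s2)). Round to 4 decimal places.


Bhattacharyya distance between two Gaussians:
DB = (m1-m2)^2/(4*(s1^2+s2^2)) + (1/2)*ln((s1^2+s2^2)/(2*s1*s2)).
(m1-m2)^2 = (-2)^2 = 4.
s1^2+s2^2 = 9 + 9 = 18.
term1 = 4/72 = 0.055556.
term2 = 0.5*ln(18/18.0) = 0.0.
DB = 0.055556 + 0.0 = 0.0556

0.0556


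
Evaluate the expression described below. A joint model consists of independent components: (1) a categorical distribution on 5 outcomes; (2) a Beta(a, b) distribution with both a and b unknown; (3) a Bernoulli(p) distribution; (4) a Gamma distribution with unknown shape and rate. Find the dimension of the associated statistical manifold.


The dimension of a statistical manifold equals the number of free
(independent) real parameters of the model. For a product of independent
blocks the parameter counts add.
- categorical on 5 outcomes (probabilities sum to 1): 5-1 = 4.
- Beta (a, b): 2.
- Bernoulli (p): 1.
- Gamma (shape, rate): 2.
Total = 4 + 2 + 1 + 2 = 9.
Dimension = 9

9


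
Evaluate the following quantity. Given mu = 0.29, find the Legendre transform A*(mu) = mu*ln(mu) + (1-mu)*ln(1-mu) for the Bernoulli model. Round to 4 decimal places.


Legendre transform for Bernoulli:
A*(mu) = mu*log(mu) + (1-mu)*log(1-mu).
mu = 0.29, 1-mu = 0.71.
mu*log(mu) = 0.29*log(0.29) = -0.358984.
(1-mu)*log(1-mu) = 0.71*log(0.71) = -0.243168.
A* = -0.358984 + -0.243168 = -0.6022

-0.6022


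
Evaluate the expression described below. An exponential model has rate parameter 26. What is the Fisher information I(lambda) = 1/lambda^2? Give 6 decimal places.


Fisher information for exponential: I(lambda) = 1/lambda^2.
lambda = 26, lambda^2 = 676.
I = 1/676 = 0.001479

0.001479


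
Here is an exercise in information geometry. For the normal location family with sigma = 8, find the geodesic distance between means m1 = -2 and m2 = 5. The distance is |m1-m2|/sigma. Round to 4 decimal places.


On the fixed-variance normal subfamily, geodesic distance = |m1-m2|/sigma.
|-2 - 5| = 7.
sigma = 8.
d = 7/8 = 0.8750

0.8750


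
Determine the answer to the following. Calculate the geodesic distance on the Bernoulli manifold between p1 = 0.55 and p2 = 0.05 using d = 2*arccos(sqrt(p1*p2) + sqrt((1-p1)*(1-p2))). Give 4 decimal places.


Geodesic distance on Bernoulli manifold:
d(p1,p2) = 2*arccos(sqrt(p1*p2) + sqrt((1-p1)*(1-p2))).
sqrt(p1*p2) = sqrt(0.55*0.05) = 0.165831.
sqrt((1-p1)*(1-p2)) = sqrt(0.45*0.95) = 0.653835.
arg = 0.165831 + 0.653835 = 0.819666.
d = 2*arccos(0.819666) = 1.2199

1.2199


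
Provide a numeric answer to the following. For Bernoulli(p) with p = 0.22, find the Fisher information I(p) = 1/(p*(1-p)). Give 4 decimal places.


For Bernoulli(p), Fisher information is I(p) = 1/(p*(1-p)).
p = 0.22, 1-p = 0.78.
p*(1-p) = 0.1716.
I(p) = 1/0.1716 = 5.8275

5.8275


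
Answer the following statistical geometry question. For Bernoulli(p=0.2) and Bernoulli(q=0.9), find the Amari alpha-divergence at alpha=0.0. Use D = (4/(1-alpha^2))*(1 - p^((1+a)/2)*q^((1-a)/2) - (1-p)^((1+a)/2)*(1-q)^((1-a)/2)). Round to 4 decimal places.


Amari alpha-divergence:
D = (4/(1-alpha^2))*(1 - p^((1+a)/2)*q^((1-a)/2) - (1-p)^((1+a)/2)*(1-q)^((1-a)/2)).
alpha = 0.0, p = 0.2, q = 0.9.
e1 = (1+alpha)/2 = 0.5, e2 = (1-alpha)/2 = 0.5.
t1 = p^e1 * q^e2 = 0.2^0.5 * 0.9^0.5 = 0.424264.
t2 = (1-p)^e1 * (1-q)^e2 = 0.8^0.5 * 0.1^0.5 = 0.282843.
4/(1-alpha^2) = 4.0.
D = 4.0*(1 - 0.424264 - 0.282843) = 1.1716

1.1716


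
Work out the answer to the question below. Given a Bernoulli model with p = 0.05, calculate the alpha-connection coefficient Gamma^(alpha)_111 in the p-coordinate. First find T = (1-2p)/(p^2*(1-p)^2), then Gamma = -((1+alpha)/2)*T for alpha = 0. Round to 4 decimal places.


Skewness (Amari-Chentsov) tensor: T = (1-2p)/(p^2*(1-p)^2).
p = 0.05, 1-2p = 0.9, p^2 = 0.0025, (1-p)^2 = 0.9025.
T = 0.9/(0.0025 * 0.9025) = 398.891967.
In the p-coordinate, Gamma^(alpha) = Gamma^(0) - (alpha/2)*T with Gamma^(0) = (1/2)*g'(p) = -T/2,
so Gamma^(alpha) = -((1+alpha)/2)*T.
alpha = 0, -(1+alpha)/2 = -0.5.
Gamma = -0.5 * 398.891967 = -199.4460

-199.4460


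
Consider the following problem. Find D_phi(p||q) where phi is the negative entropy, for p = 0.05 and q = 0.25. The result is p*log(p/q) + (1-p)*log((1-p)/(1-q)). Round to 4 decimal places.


Bregman divergence with negative entropy generator:
D = p*log(p/q) + (1-p)*log((1-p)/(1-q)).
p = 0.05, q = 0.25.
p*log(p/q) = 0.05*log(0.05/0.25) = -0.080472.
(1-p)*log((1-p)/(1-q)) = 0.95*log(0.95/0.75) = 0.224569.
D = -0.080472 + 0.224569 = 0.1441

0.1441


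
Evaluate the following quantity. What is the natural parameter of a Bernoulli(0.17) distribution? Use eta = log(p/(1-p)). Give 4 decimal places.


Natural parameter for Bernoulli: eta = log(p/(1-p)).
p = 0.17, 1-p = 0.83.
p/(1-p) = 0.204819.
eta = log(0.204819) = -1.5856

-1.5856


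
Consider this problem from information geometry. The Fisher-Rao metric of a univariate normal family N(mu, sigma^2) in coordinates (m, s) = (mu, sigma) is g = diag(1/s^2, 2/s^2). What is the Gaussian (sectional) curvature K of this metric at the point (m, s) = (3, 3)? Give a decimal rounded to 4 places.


The metric has the form g = (A dm^2 + B ds^2)/s^2 with A = 1, B = 2.
Substitute u = sqrt(A/B)*m: g = B*(du^2 + ds^2)/s^2, i.e. B times the
Poincare upper half-plane metric, which has constant Gaussian curvature -1.
Scaling a 2D metric by a constant c divides the Gaussian curvature by c,
so K = -1/B = -1/(2) = -0.5000 everywhere (the point (m, s) = (3, 3) is irrelevant:
the curvature is constant).
The requested Gaussian curvature is K = -0.5000.

-0.5000


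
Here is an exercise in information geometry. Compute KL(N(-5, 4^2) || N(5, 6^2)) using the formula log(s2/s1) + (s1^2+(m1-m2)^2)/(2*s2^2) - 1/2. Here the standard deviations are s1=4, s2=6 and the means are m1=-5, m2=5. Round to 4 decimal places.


KL divergence between normal distributions:
KL = log(s2/s1) + (s1^2 + (m1-m2)^2)/(2*s2^2) - 1/2.
log(6/4) = 0.405465.
(4^2 + (-5-5)^2)/(2*6^2) = (16 + 100)/72 = 1.611111.
KL = 0.405465 + 1.611111 - 0.5 = 1.5166

1.5166


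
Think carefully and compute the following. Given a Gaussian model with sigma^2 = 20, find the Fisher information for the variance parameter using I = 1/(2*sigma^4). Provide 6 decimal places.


Fisher information for variance: I(sigma^2) = 1/(2*sigma^4).
sigma^2 = 20, so sigma^4 = 400.
I = 1/(2*400) = 1/800 = 0.001250

0.001250


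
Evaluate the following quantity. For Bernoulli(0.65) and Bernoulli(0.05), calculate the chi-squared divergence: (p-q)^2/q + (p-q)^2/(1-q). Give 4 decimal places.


Chi-squared divergence between Bernoulli distributions:
chi^2 = (p-q)^2/q + (p-q)^2/(1-q).
p = 0.65, q = 0.05, p-q = 0.6.
(p-q)^2 = 0.36.
term1 = 0.36/0.05 = 7.2.
term2 = 0.36/0.95 = 0.378947.
chi^2 = 7.2 + 0.378947 = 7.5789

7.5789


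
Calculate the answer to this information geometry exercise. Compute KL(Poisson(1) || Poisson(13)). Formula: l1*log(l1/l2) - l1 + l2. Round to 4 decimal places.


KL divergence for Poisson:
KL = l1*log(l1/l2) - l1 + l2.
l1 = 1, l2 = 13.
log(1/13) = -2.564949.
l1*log(l1/l2) = 1 * -2.564949 = -2.564949.
KL = -2.564949 - 1 + 13 = 9.4351

9.4351


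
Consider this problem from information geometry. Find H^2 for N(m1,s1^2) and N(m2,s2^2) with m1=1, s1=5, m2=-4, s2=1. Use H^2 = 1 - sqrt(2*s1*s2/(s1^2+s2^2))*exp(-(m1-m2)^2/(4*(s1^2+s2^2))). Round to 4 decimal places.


Squared Hellinger distance for Gaussians:
H^2 = 1 - sqrt(2*s1*s2/(s1^2+s2^2)) * exp(-(m1-m2)^2/(4*(s1^2+s2^2))).
s1^2 = 25, s2^2 = 1, s1^2+s2^2 = 26.
sqrt(2*5*1/(26)) = 0.620174.
(m1-m2)^2 = (5)^2 = 25.
exp(-25/(4*26)) = exp(-0.240385) = 0.786325.
H^2 = 1 - 0.620174*0.786325 = 0.5123

0.5123


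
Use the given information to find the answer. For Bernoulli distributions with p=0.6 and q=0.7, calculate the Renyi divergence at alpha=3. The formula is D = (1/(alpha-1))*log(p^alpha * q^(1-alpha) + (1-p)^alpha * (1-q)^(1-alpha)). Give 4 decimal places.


Renyi divergence of order alpha between Bernoulli distributions:
D = (1/(alpha-1))*log(p^alpha * q^(1-alpha) + (1-p)^alpha * (1-q)^(1-alpha)).
alpha = 3, p = 0.6, q = 0.7.
p^alpha * q^(1-alpha) = 0.6^3 * 0.7^-2 = 0.440816.
(1-p)^alpha * (1-q)^(1-alpha) = 0.4^3 * 0.3^-2 = 0.711111.
sum = 0.440816 + 0.711111 = 1.151927.
D = (1/2)*log(1.151927) = 0.0707

0.0707


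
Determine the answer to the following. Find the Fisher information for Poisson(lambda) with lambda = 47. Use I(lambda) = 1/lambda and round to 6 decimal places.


Fisher information for Poisson: I(lambda) = 1/lambda.
lambda = 47.
I(lambda) = 1/47 = 0.021277

0.021277


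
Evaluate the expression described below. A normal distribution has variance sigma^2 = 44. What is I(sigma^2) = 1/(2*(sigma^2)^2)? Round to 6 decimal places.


Fisher information for variance: I(sigma^2) = 1/(2*sigma^4).
sigma^2 = 44, so sigma^4 = 1936.
I = 1/(2*1936) = 1/3872 = 0.000258

0.000258


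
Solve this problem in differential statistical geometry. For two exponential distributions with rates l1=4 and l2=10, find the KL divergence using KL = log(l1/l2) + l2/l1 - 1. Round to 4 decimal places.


KL divergence for exponential family:
KL = log(l1/l2) + l2/l1 - 1.
log(4/10) = -0.916291.
10/4 = 2.5.
KL = -0.916291 + 2.5 - 1 = 0.5837

0.5837


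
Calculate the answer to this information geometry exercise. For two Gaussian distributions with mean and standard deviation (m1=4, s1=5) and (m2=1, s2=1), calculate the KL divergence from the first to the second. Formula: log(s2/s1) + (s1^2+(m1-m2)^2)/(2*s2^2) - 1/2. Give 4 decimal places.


KL divergence between normal distributions:
KL = log(s2/s1) + (s1^2 + (m1-m2)^2)/(2*s2^2) - 1/2.
log(1/5) = -1.609438.
(5^2 + (4-1)^2)/(2*1^2) = (25 + 9)/2 = 17.0.
KL = -1.609438 + 17.0 - 0.5 = 14.8906

14.8906


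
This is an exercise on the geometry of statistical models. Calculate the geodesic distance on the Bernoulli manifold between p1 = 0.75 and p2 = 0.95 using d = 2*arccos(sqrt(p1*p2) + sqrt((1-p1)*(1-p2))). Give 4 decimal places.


Geodesic distance on Bernoulli manifold:
d(p1,p2) = 2*arccos(sqrt(p1*p2) + sqrt((1-p1)*(1-p2))).
sqrt(p1*p2) = sqrt(0.75*0.95) = 0.844097.
sqrt((1-p1)*(1-p2)) = sqrt(0.25*0.05) = 0.111803.
arg = 0.844097 + 0.111803 = 0.955901.
d = 2*arccos(0.955901) = 0.5962

0.5962


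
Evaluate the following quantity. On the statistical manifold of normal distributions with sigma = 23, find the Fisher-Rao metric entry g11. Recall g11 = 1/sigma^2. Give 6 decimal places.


For the 2-parameter normal family, the Fisher metric has:
  g11 = 1/sigma^2, g22 = 2/sigma^2.
sigma = 23, sigma^2 = 529.
g11 = 0.001890

0.001890


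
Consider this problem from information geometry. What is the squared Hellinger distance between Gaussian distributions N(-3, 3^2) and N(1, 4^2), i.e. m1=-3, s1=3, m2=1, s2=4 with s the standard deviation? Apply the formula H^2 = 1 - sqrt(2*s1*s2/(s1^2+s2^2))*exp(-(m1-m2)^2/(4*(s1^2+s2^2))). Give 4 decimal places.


Squared Hellinger distance for Gaussians:
H^2 = 1 - sqrt(2*s1*s2/(s1^2+s2^2)) * exp(-(m1-m2)^2/(4*(s1^2+s2^2))).
s1^2 = 9, s2^2 = 16, s1^2+s2^2 = 25.
sqrt(2*3*4/(25)) = 0.979796.
(m1-m2)^2 = (-4)^2 = 16.
exp(-16/(4*25)) = exp(-0.16) = 0.852144.
H^2 = 1 - 0.979796*0.852144 = 0.1651

0.1651


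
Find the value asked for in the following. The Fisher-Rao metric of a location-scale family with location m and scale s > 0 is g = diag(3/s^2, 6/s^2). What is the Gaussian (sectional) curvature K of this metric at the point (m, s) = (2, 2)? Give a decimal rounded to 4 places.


The metric has the form g = (A dm^2 + B ds^2)/s^2 with A = 3, B = 6.
Substitute u = sqrt(A/B)*m: g = B*(du^2 + ds^2)/s^2, i.e. B times the
Poincare upper half-plane metric, which has constant Gaussian curvature -1.
Scaling a 2D metric by a constant c divides the Gaussian curvature by c,
so K = -1/B = -1/(6) = -0.1667 everywhere (the point (m, s) = (2, 2) is irrelevant:
the curvature is constant).
The requested Gaussian curvature is K = -0.1667.

-0.1667


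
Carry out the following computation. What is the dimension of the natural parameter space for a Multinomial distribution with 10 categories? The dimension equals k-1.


Exponential family dimension calculation:
For Multinomial with k=10 categories, dim = k-1 = 9.

9


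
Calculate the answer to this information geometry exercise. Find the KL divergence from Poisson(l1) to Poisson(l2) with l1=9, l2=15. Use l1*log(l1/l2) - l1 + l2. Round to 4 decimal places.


KL divergence for Poisson:
KL = l1*log(l1/l2) - l1 + l2.
l1 = 9, l2 = 15.
log(9/15) = -0.510826.
l1*log(l1/l2) = 9 * -0.510826 = -4.597431.
KL = -4.597431 - 9 + 15 = 1.4026

1.4026


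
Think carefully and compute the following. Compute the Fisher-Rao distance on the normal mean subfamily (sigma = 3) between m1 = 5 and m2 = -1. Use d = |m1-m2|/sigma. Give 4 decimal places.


On the fixed-variance normal subfamily, geodesic distance = |m1-m2|/sigma.
|5 - -1| = 6.
sigma = 3.
d = 6/3 = 2.0000

2.0000


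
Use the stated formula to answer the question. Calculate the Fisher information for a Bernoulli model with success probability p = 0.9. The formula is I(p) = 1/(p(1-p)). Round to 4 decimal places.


For Bernoulli(p), Fisher information is I(p) = 1/(p*(1-p)).
p = 0.9, 1-p = 0.1.
p*(1-p) = 0.09.
I(p) = 1/0.09 = 11.1111

11.1111


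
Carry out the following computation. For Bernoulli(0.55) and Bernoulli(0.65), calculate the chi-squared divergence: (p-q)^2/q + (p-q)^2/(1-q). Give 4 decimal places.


Chi-squared divergence between Bernoulli distributions:
chi^2 = (p-q)^2/q + (p-q)^2/(1-q).
p = 0.55, q = 0.65, p-q = -0.1.
(p-q)^2 = 0.01.
term1 = 0.01/0.65 = 0.015385.
term2 = 0.01/0.35 = 0.028571.
chi^2 = 0.015385 + 0.028571 = 0.0440

0.0440


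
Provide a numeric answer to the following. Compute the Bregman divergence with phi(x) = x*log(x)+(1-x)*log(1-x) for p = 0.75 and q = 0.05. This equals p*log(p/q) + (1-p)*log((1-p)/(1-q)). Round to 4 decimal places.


Bregman divergence with negative entropy generator:
D = p*log(p/q) + (1-p)*log((1-p)/(1-q)).
p = 0.75, q = 0.05.
p*log(p/q) = 0.75*log(0.75/0.05) = 2.031038.
(1-p)*log((1-p)/(1-q)) = 0.25*log(0.25/0.95) = -0.33375.
D = 2.031038 + -0.33375 = 1.6973

1.6973


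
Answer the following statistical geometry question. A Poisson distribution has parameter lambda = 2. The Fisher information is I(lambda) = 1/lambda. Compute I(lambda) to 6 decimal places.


Fisher information for Poisson: I(lambda) = 1/lambda.
lambda = 2.
I(lambda) = 1/2 = 0.500000

0.500000


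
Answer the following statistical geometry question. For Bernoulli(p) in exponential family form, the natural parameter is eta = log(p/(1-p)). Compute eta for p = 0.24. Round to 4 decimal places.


Natural parameter for Bernoulli: eta = log(p/(1-p)).
p = 0.24, 1-p = 0.76.
p/(1-p) = 0.315789.
eta = log(0.315789) = -1.1527

-1.1527


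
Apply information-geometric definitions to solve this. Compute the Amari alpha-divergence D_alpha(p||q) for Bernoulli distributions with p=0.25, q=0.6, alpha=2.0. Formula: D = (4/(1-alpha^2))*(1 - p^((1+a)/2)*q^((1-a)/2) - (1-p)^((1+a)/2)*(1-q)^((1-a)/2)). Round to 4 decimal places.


Amari alpha-divergence:
D = (4/(1-alpha^2))*(1 - p^((1+a)/2)*q^((1-a)/2) - (1-p)^((1+a)/2)*(1-q)^((1-a)/2)).
alpha = 2.0, p = 0.25, q = 0.6.
e1 = (1+alpha)/2 = 1.5, e2 = (1-alpha)/2 = -0.5.
t1 = p^e1 * q^e2 = 0.25^1.5 * 0.6^-0.5 = 0.161374.
t2 = (1-p)^e1 * (1-q)^e2 = 0.75^1.5 * 0.4^-0.5 = 1.02698.
4/(1-alpha^2) = -1.333333.
D = -1.333333*(1 - 0.161374 - 1.02698) = 0.2511

0.2511


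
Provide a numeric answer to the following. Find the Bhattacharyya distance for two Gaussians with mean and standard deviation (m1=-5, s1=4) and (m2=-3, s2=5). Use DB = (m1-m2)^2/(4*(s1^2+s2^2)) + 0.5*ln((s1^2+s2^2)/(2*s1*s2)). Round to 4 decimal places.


Bhattacharyya distance between two Gaussians:
DB = (m1-m2)^2/(4*(s1^2+s2^2)) + (1/2)*ln((s1^2+s2^2)/(2*s1*s2)).
(m1-m2)^2 = (-2)^2 = 4.
s1^2+s2^2 = 16 + 25 = 41.
term1 = 4/164 = 0.02439.
term2 = 0.5*ln(41/40.0) = 0.012346.
DB = 0.02439 + 0.012346 = 0.0367

0.0367


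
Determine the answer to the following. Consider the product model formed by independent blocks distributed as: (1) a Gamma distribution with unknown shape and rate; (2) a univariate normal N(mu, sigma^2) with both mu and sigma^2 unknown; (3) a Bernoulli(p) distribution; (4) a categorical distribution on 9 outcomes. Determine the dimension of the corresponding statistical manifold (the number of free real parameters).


The dimension of a statistical manifold equals the number of free
(independent) real parameters of the model. For a product of independent
blocks the parameter counts add.
- Gamma (shape, rate): 2.
- normal (mu, sigma^2): 2.
- Bernoulli (p): 1.
- categorical on 9 outcomes (probabilities sum to 1): 9-1 = 8.
Total = 2 + 2 + 1 + 8 = 13.
Dimension = 13

13


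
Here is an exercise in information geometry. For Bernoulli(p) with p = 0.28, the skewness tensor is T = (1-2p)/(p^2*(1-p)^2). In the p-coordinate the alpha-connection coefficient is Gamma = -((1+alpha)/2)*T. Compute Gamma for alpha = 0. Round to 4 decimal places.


Skewness (Amari-Chentsov) tensor: T = (1-2p)/(p^2*(1-p)^2).
p = 0.28, 1-2p = 0.44, p^2 = 0.0784, (1-p)^2 = 0.5184.
T = 0.44/(0.0784 * 0.5184) = 10.82609.
In the p-coordinate, Gamma^(alpha) = Gamma^(0) - (alpha/2)*T with Gamma^(0) = (1/2)*g'(p) = -T/2,
so Gamma^(alpha) = -((1+alpha)/2)*T.
alpha = 0, -(1+alpha)/2 = -0.5.
Gamma = -0.5 * 10.82609 = -5.4130

-5.4130


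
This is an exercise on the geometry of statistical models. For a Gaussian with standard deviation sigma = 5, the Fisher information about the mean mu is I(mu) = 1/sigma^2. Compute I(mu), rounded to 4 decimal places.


The Fisher information for the mean of a normal distribution is I(mu) = 1/sigma^2.
sigma = 5, so sigma^2 = 25.
I(mu) = 1/25 = 0.0400

0.0400


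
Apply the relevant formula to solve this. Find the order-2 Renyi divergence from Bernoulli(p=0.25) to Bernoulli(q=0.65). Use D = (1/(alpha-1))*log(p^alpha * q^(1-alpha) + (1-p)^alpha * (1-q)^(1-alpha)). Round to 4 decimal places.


Renyi divergence of order alpha between Bernoulli distributions:
D = (1/(alpha-1))*log(p^alpha * q^(1-alpha) + (1-p)^alpha * (1-q)^(1-alpha)).
alpha = 2, p = 0.25, q = 0.65.
p^alpha * q^(1-alpha) = 0.25^2 * 0.65^-1 = 0.096154.
(1-p)^alpha * (1-q)^(1-alpha) = 0.75^2 * 0.35^-1 = 1.607143.
sum = 0.096154 + 1.607143 = 1.703297.
D = (1/1)*log(1.703297) = 0.5326

0.5326


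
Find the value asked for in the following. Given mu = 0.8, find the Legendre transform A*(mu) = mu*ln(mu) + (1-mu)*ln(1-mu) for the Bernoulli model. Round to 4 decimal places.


Legendre transform for Bernoulli:
A*(mu) = mu*log(mu) + (1-mu)*log(1-mu).
mu = 0.8, 1-mu = 0.2.
mu*log(mu) = 0.8*log(0.8) = -0.178515.
(1-mu)*log(1-mu) = 0.2*log(0.2) = -0.321888.
A* = -0.178515 + -0.321888 = -0.5004

-0.5004


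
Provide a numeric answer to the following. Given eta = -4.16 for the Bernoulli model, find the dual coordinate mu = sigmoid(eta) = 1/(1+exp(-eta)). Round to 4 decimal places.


Dual coordinate (expectation parameter) for Bernoulli:
mu = 1/(1+exp(-eta)).
eta = -4.16.
exp(-eta) = exp(4.16) = 64.071523.
mu = 1/(1+64.071523) = 0.0154

0.0154


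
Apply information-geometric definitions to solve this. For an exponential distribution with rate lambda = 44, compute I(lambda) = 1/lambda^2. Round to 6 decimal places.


Fisher information for exponential: I(lambda) = 1/lambda^2.
lambda = 44, lambda^2 = 1936.
I = 1/1936 = 0.000517

0.000517


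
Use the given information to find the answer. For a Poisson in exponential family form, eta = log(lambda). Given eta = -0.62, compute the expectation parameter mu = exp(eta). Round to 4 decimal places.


Expectation parameter for Poisson exponential family:
mu = exp(eta).
eta = -0.62.
mu = exp(-0.62) = 0.5379

0.5379


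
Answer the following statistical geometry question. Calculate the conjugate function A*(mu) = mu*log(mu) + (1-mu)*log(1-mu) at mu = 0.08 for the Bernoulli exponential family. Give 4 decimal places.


Legendre transform for Bernoulli:
A*(mu) = mu*log(mu) + (1-mu)*log(1-mu).
mu = 0.08, 1-mu = 0.92.
mu*log(mu) = 0.08*log(0.08) = -0.202058.
(1-mu)*log(1-mu) = 0.92*log(0.92) = -0.076711.
A* = -0.202058 + -0.076711 = -0.2788

-0.2788


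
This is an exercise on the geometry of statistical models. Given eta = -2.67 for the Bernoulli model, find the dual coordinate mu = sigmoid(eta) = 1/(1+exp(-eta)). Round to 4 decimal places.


Dual coordinate (expectation parameter) for Bernoulli:
mu = 1/(1+exp(-eta)).
eta = -2.67.
exp(-eta) = exp(2.67) = 14.439969.
mu = 1/(1+14.439969) = 0.0648

0.0648


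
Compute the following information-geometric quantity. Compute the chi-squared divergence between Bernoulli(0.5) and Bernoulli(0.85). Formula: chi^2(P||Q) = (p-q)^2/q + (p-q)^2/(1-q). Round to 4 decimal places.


Chi-squared divergence between Bernoulli distributions:
chi^2 = (p-q)^2/q + (p-q)^2/(1-q).
p = 0.5, q = 0.85, p-q = -0.35.
(p-q)^2 = 0.1225.
term1 = 0.1225/0.85 = 0.144118.
term2 = 0.1225/0.15 = 0.816667.
chi^2 = 0.144118 + 0.816667 = 0.9608

0.9608


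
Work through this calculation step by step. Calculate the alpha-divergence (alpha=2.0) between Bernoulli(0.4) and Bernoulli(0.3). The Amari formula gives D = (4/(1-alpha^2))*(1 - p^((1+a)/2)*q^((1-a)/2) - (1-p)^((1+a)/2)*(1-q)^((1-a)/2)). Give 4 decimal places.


Amari alpha-divergence:
D = (4/(1-alpha^2))*(1 - p^((1+a)/2)*q^((1-a)/2) - (1-p)^((1+a)/2)*(1-q)^((1-a)/2)).
alpha = 2.0, p = 0.4, q = 0.3.
e1 = (1+alpha)/2 = 1.5, e2 = (1-alpha)/2 = -0.5.
t1 = p^e1 * q^e2 = 0.4^1.5 * 0.3^-0.5 = 0.46188.
t2 = (1-p)^e1 * (1-q)^e2 = 0.6^1.5 * 0.7^-0.5 = 0.555492.
4/(1-alpha^2) = -1.333333.
D = -1.333333*(1 - 0.46188 - 0.555492) = 0.0232

0.0232


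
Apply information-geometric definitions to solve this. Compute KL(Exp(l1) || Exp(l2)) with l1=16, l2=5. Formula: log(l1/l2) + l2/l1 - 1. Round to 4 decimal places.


KL divergence for exponential family:
KL = log(l1/l2) + l2/l1 - 1.
log(16/5) = 1.163151.
5/16 = 0.3125.
KL = 1.163151 + 0.3125 - 1 = 0.4757

0.4757


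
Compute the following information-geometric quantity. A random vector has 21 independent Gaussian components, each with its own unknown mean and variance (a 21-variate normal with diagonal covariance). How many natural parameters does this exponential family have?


Exponential family dimension calculation:
Each univariate normal has two natural parameters (mu/sigma^2 and -1/(2 sigma^2)).
With 21 independent components, dim = 2 * 21 = 42.

42


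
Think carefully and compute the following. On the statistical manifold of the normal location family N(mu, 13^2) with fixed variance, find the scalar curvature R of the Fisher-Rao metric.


This family has a single free parameter, so its statistical manifold
is 1-dimensional. The Riemann curvature tensor of any 1-dimensional
Riemannian manifold vanishes identically, so R = 0.

0


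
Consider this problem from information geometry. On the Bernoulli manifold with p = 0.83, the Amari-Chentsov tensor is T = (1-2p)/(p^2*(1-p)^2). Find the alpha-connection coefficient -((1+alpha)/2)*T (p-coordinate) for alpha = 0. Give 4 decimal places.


Skewness (Amari-Chentsov) tensor: T = (1-2p)/(p^2*(1-p)^2).
p = 0.83, 1-2p = -0.66, p^2 = 0.6889, (1-p)^2 = 0.0289.
T = -0.66/(0.6889 * 0.0289) = -33.150487.
In the p-coordinate, Gamma^(alpha) = Gamma^(0) - (alpha/2)*T with Gamma^(0) = (1/2)*g'(p) = -T/2,
so Gamma^(alpha) = -((1+alpha)/2)*T.
alpha = 0, -(1+alpha)/2 = -0.5.
Gamma = -0.5 * -33.150487 = 16.5752

16.5752


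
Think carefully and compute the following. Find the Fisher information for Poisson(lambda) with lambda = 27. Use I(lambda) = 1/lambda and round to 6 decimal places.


Fisher information for Poisson: I(lambda) = 1/lambda.
lambda = 27.
I(lambda) = 1/27 = 0.037037

0.037037


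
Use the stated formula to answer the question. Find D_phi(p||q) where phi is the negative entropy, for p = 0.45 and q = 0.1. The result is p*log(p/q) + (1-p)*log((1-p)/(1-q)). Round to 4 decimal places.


Bregman divergence with negative entropy generator:
D = p*log(p/q) + (1-p)*log((1-p)/(1-q)).
p = 0.45, q = 0.1.
p*log(p/q) = 0.45*log(0.45/0.1) = 0.676835.
(1-p)*log((1-p)/(1-q)) = 0.55*log(0.55/0.9) = -0.270862.
D = 0.676835 + -0.270862 = 0.4060

0.4060


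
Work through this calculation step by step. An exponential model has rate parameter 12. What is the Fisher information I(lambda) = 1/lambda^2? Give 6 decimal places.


Fisher information for exponential: I(lambda) = 1/lambda^2.
lambda = 12, lambda^2 = 144.
I = 1/144 = 0.006944

0.006944


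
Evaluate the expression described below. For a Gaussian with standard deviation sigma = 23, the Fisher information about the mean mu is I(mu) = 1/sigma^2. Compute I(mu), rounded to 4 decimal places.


The Fisher information for the mean of a normal distribution is I(mu) = 1/sigma^2.
sigma = 23, so sigma^2 = 529.
I(mu) = 1/529 = 0.0019

0.0019


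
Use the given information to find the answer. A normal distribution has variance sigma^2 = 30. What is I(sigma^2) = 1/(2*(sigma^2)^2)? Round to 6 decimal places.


Fisher information for variance: I(sigma^2) = 1/(2*sigma^4).
sigma^2 = 30, so sigma^4 = 900.
I = 1/(2*900) = 1/1800 = 0.000556

0.000556


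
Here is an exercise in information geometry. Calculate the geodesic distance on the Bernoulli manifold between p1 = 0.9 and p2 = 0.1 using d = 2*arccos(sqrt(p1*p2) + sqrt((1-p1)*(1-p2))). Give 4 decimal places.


Geodesic distance on Bernoulli manifold:
d(p1,p2) = 2*arccos(sqrt(p1*p2) + sqrt((1-p1)*(1-p2))).
sqrt(p1*p2) = sqrt(0.9*0.1) = 0.3.
sqrt((1-p1)*(1-p2)) = sqrt(0.1*0.9) = 0.3.
arg = 0.3 + 0.3 = 0.6.
d = 2*arccos(0.6) = 1.8546

1.8546


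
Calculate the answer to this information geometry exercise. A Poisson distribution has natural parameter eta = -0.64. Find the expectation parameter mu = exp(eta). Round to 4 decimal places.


Expectation parameter for Poisson exponential family:
mu = exp(eta).
eta = -0.64.
mu = exp(-0.64) = 0.5273

0.5273


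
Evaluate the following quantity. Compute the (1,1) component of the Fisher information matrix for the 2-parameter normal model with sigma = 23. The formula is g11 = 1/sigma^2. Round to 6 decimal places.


For the 2-parameter normal family, the Fisher metric has:
  g11 = 1/sigma^2, g22 = 2/sigma^2.
sigma = 23, sigma^2 = 529.
g11 = 0.001890

0.001890


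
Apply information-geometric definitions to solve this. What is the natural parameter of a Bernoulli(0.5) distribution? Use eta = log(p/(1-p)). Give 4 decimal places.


Natural parameter for Bernoulli: eta = log(p/(1-p)).
p = 0.5, 1-p = 0.5.
p/(1-p) = 1.0.
eta = log(1.0) = 0.0000

0.0000
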